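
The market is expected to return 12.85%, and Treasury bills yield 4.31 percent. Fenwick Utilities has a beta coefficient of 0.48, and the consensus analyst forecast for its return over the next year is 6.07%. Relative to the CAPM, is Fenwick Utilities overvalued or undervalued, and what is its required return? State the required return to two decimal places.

MRP = 12.85% − 4.31% = 8.54%
Required return = R_f + β·MRP = 4.31% + 0.48 × 8.54% = 8.41%
Forecast 6.07% < required 8.41% → the stock plots below the SML → overvalued.

Overvalued; required return 8.41%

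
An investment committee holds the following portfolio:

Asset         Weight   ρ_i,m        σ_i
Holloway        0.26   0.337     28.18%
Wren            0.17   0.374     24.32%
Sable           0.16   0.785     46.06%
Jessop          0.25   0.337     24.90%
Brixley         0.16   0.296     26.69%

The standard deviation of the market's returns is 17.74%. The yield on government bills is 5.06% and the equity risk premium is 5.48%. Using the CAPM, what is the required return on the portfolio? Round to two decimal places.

9.13%

β_Holloway = 0.337 × 28.18% / 17.74% = 0.5353
β_Wren = 0.374 × 24.32% / 17.74% = 0.5127
β_Sable = 0.785 × 46.06% / 17.74% = 2.0382
β_Jessop = 0.337 × 24.90% / 17.74% = 0.4730
β_Brixley = 0.296 × 26.69% / 17.74% = 0.4453
β_P = Σ w_i β_i = 0.26×0.5353 + 0.17×0.5127 + 0.16×2.0382 + 0.25×0.4730 + 0.16×0.4453 = 0.7419
E(R_P) = R_f + β_P × MRP = 5.06% + 0.7419 × 5.48% = 9.13%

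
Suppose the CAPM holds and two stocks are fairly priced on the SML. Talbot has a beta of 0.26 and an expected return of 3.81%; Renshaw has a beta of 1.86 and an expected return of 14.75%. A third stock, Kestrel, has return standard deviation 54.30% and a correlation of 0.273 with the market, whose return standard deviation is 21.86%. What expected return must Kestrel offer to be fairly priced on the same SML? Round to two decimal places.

MRP = (14.75% − 3.81%) / (1.86 − 0.26) = 6.8375%
R_f = 3.81% − 0.26 × 6.8375% = 2.0323%
β_Kestrel = ρ·σ_i/σ_m = 0.273 × 54.30 / 21.86 = 0.6781
E(R_Kestrel) = R_f + β × MRP = 2.0323% + 0.6781 × 6.8375% = 6.67%

6.67%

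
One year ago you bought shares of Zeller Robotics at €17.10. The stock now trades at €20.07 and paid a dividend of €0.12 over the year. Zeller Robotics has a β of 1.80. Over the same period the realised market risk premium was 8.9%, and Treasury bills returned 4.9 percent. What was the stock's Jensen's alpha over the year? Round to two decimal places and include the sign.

-2.85%

Realised HPR = (P1 + D1 − P0) / P0 = (20.07 + 0.12 − 17.10) / 17.10 = 3.09 / 17.10 = 18.0702%
CAPM required = R_f + β·MRP = 4.9% + 1.80 × 8.9% = 20.9200%
α = realised − required = 18.0702% − 20.9200% = -2.85%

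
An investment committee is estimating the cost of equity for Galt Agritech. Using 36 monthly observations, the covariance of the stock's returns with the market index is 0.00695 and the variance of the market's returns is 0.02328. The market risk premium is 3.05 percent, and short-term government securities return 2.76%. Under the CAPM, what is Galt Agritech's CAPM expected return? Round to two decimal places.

3.67%

β = Cov(R_i, R_m) / Var(R_m) = 0.00695 / 0.02328 = 0.2985
E(R) = R_f + β × MRP = 2.76% + 0.2985 × 3.05% = 3.67%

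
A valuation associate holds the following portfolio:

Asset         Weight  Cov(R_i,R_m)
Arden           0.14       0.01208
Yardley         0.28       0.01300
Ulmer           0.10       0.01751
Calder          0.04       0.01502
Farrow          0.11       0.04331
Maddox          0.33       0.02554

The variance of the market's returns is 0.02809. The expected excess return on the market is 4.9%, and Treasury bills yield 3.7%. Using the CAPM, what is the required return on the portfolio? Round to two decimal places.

β_Arden = 0.01208 / 0.02809 = 0.4300
β_Yardley = 0.01300 / 0.02809 = 0.4628
β_Ulmer = 0.01751 / 0.02809 = 0.6234
β_Calder = 0.01502 / 0.02809 = 0.5347
β_Farrow = 0.04331 / 0.02809 = 1.5418
β_Maddox = 0.02554 / 0.02809 = 0.9092
β_P = Σ w_i β_i = 0.14×0.4300 + 0.28×0.4628 + 0.10×0.6234 + 0.04×0.5347 + 0.11×1.5418 + 0.33×0.9092 = 0.7431
E(R_P) = R_f + β_P × MRP = 3.7% + 0.7431 × 4.9% = 7.34%

7.34%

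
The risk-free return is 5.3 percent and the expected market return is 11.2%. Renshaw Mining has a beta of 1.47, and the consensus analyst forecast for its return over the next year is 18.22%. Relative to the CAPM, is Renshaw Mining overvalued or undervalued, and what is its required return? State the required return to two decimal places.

Undervalued; required return 13.97%

MRP = 11.2% − 5.3% = 5.90%
Required return = R_f + β·MRP = 5.3% + 1.47 × 5.9% = 13.97%
Forecast 18.22% > required 13.97% → the stock plots above the SML → undervalued.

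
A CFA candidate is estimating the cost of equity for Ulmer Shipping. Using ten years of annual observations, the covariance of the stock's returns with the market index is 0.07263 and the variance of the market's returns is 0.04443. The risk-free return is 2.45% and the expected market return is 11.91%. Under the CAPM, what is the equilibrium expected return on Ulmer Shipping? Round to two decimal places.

β = Cov(R_i, R_m) / Var(R_m) = 0.07263 / 0.04443 = 1.6347
MRP = 11.91% − 2.45% = 9.46%
E(R) = R_f + β × MRP = 2.45% + 1.6347 × 9.46% = 17.91%

17.91%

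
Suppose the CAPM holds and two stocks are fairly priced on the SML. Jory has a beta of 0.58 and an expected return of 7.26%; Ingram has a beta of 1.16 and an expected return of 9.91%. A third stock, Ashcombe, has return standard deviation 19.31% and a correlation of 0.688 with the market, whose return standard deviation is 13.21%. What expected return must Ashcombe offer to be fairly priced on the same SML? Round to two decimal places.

9.21%

MRP = (9.91% − 7.26%) / (1.16 − 0.58) = 4.5690%
R_f = 7.26% − 0.58 × 4.5690% = 4.6100%
β_Ashcombe = ρ·σ_i/σ_m = 0.688 × 19.31 / 13.21 = 1.0057
E(R_Ashcombe) = R_f + β × MRP = 4.6100% + 1.0057 × 4.5690% = 9.21%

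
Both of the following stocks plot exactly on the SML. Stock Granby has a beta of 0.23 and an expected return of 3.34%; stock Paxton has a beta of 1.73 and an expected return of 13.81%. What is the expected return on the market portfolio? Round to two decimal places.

Both satisfy E(R) = R_f + β·MRP, so the slope of the SML is
MRP = (13.81% − 3.34%) / (1.73 − 0.23) = 10.47% / 1.50 = 6.9800%
R_f = E(R_Granby) − β_Granby·MRP = 3.34% − 0.23 × 6.9800% = 1.7346%
E(R_m) = R_f + MRP = 1.7346% + 6.9800% = 8.71%

8.71%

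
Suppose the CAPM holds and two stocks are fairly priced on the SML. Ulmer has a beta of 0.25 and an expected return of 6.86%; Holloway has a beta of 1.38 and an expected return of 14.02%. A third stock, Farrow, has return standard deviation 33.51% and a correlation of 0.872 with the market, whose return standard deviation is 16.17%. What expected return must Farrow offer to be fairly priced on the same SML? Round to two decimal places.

16.73%

MRP = (14.02% − 6.86%) / (1.38 − 0.25) = 6.3363%
R_f = 6.86% − 0.25 × 6.3363% = 5.2759%
β_Farrow = ρ·σ_i/σ_m = 0.872 × 33.51 / 16.17 = 1.8071
E(R_Farrow) = R_f + β × MRP = 5.2759% + 1.8071 × 6.3363% = 16.73%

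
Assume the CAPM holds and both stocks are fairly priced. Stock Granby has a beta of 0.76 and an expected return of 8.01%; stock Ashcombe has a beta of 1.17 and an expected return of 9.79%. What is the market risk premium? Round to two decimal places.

Both satisfy E(R) = R_f + β·MRP, so the slope of the SML is
MRP = (9.79% − 8.01%) / (1.17 − 0.76) = 1.78% / 0.41 = 4.3415%

4.34%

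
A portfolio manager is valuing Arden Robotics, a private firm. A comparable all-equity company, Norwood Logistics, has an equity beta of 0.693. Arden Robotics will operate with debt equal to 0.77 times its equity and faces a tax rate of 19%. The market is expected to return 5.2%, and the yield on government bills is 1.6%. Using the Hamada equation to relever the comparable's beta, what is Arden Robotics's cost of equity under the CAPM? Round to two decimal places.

5.65%

β_L = β_U × [1 + (1 − t)(D/E)] = 0.693 × [1 + (1 − 0.19) × 0.77]
    = 0.693 × [1 + 0.81 × 0.77] = 0.693 × 1.6237 = 1.1252
MRP = 5.2% − 1.6% = 3.60%
E(R) = R_f + β_L × MRP = 1.6% + 1.1252 × 3.6% = 5.65%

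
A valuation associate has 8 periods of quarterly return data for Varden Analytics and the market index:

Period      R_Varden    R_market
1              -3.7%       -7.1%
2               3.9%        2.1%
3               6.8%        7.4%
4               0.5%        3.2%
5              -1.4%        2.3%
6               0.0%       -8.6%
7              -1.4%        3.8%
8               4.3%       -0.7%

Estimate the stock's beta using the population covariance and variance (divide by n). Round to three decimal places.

0.338

Mean R_i = (-3.7 + 3.9 + 6.8 + 0.5 − 1.4 + 0.0 − 1.4 + 4.3) / 8 = 1.1250%
Mean R_m = (-7.1 + 2.1 + 7.4 + 3.2 + 2.3 − 8.6 + 3.8 − 0.7) / 8 = 0.3000%
Σ(R_i − R̄_i)(R_m − R̄_m) = 72.1300  ⇒  Cov = 72.1300 / 8 = 9.0163
Σ(R_m − R̄_m)² = 213.2800  ⇒  Var(R_m) = 213.2800 / 8 = 26.6600
β = Cov / Var(R_m) = 9.0163 / 26.6600 = 0.3382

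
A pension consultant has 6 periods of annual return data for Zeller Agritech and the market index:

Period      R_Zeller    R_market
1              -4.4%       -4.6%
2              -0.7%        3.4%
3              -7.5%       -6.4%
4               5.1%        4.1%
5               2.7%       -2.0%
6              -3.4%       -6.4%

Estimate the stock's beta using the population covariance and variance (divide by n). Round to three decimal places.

0.777

Mean R_i = (-4.4 − 0.7 − 7.5 + 5.1 + 2.7 − 3.4) / 6 = -1.3667%
Mean R_m = (-4.6 + 3.4 − 6.4 + 4.1 − 2.0 − 6.4) / 6 = -1.9833%
Σ(R_i − R̄_i)(R_m − R̄_m) = 86.8667  ⇒  Cov = 86.8667 / 6 = 14.4778
Σ(R_m − R̄_m)² = 111.8483  ⇒  Var(R_m) = 111.8483 / 6 = 18.6414
β = Cov / Var(R_m) = 14.4778 / 18.6414 = 0.7766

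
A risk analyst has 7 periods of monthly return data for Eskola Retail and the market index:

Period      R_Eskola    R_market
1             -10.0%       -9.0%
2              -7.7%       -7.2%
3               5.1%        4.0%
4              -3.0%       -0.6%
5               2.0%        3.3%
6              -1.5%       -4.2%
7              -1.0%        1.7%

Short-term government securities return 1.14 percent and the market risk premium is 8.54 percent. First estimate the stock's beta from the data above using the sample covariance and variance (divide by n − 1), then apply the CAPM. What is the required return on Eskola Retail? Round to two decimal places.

Mean R_i = (-10.0 − 7.7 + 5.1 − 3.0 + 2.0 − 1.5 − 1.0) / 7 = -2.3000%
Mean R_m = (-9.0 − 7.2 + 4.0 − 0.6 + 3.3 − 4.2 + 1.7) / 7 = -1.7143%
Σ(R_i − R̄_i)(R_m − R̄_m) = 151.2400  ⇒  Cov = 151.2400 / 6 = 25.2067
Σ(R_m − R̄_m)² = 160.0486  ⇒  Var(R_m) = 160.0486 / 6 = 26.6748
β = Cov / Var(R_m) = 25.2067 / 26.6748 = 0.9450
E(R) = R_f + β × MRP = 1.14% + 0.9450 × 8.54% = 9.21%

9.21%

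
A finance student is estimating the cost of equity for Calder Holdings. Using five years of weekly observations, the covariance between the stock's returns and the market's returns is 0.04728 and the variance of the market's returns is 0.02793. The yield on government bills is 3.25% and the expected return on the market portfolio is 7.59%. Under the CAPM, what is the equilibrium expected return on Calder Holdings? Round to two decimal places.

10.60%

β = Cov(R_i, R_m) / Var(R_m) = 0.04728 / 0.02793 = 1.6928
MRP = 7.59% − 3.25% = 4.34%
E(R) = R_f + β × MRP = 3.25% + 1.6928 × 4.34% = 10.60%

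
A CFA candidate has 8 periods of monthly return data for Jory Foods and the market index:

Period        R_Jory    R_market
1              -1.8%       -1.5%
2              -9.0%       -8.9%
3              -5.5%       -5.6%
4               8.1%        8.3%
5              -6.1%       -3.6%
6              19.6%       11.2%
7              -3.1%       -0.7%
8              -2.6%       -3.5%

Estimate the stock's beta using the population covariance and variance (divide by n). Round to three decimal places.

1.311

Mean R_i = (-1.8 − 9.0 − 5.5 + 8.1 − 6.1 + 19.6 − 3.1 − 2.6) / 8 = -0.0500%
Mean R_m = (-1.5 − 8.9 − 5.6 + 8.3 − 3.6 + 11.2 − 0.7 − 3.5) / 8 = -0.5375%
Σ(R_i − R̄_i)(R_m − R̄_m) = 433.3650  ⇒  Cov = 433.3650 / 8 = 54.1706
Σ(R_m − R̄_m)² = 330.5388  ⇒  Var(R_m) = 330.5388 / 8 = 41.3174
β = Cov / Var(R_m) = 54.1706 / 41.3174 = 1.3111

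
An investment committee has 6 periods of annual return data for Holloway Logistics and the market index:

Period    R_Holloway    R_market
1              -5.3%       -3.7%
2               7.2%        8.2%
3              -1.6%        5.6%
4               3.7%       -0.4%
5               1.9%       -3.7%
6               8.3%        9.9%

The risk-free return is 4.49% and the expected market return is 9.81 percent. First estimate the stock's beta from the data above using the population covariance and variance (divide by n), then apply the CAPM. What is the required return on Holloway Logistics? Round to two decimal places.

Mean R_i = (-5.3 + 7.2 − 1.6 + 3.7 + 1.9 + 8.3) / 6 = 2.3667%
Mean R_m = (-3.7 + 8.2 + 5.6 − 0.4 − 3.7 + 9.9) / 6 = 2.6500%
Σ(R_i − R̄_i)(R_m − R̄_m) = 105.7200  ⇒  Cov = 105.7200 / 6 = 17.6200
Σ(R_m − R̄_m)² = 182.0150  ⇒  Var(R_m) = 182.0150 / 6 = 30.3358
β = Cov / Var(R_m) = 17.6200 / 30.3358 = 0.5808
MRP = 9.81% − 4.49% = 5.32%
E(R) = R_f + β × MRP = 4.49% + 0.5808 × 5.32% = 7.58%

7.58%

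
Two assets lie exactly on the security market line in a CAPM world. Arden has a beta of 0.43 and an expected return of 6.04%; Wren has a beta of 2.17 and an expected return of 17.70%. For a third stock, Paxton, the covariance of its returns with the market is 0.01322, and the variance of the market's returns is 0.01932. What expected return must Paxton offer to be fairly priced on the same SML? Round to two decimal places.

MRP = (17.70% − 6.04%) / (2.17 − 0.43) = 6.7011%
R_f = 6.04% − 0.43 × 6.7011% = 3.1585%
β_Paxton = Cov / Var(R_m) = 0.01322 / 0.01932 = 0.6843
E(R_Paxton) = R_f + β × MRP = 3.1585% + 0.6843 × 6.7011% = 7.74%

7.74%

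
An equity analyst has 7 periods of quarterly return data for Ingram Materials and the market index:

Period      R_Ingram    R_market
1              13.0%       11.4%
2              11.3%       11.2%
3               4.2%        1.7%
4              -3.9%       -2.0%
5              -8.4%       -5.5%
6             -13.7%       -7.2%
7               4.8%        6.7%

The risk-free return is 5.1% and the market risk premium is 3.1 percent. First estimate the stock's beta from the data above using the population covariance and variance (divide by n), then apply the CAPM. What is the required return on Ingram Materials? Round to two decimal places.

Mean R_i = (13.0 + 11.3 + 4.2 − 3.9 − 8.4 − 13.7 + 4.8) / 7 = 1.0429%
Mean R_m = (11.4 + 11.2 + 1.7 − 2.0 − 5.5 − 7.2 + 6.7) / 7 = 2.3286%
Σ(R_i − R̄_i)(R_m − R̄_m) = 449.7014  ⇒  Cov = 449.7014 / 7 = 64.2431
Σ(R_m − R̄_m)² = 351.3143  ⇒  Var(R_m) = 351.3143 / 7 = 50.1878
β = Cov / Var(R_m) = 64.2431 / 50.1878 = 1.2801
E(R) = R_f + β × MRP = 5.1% + 1.2801 × 3.1% = 9.07%

9.07%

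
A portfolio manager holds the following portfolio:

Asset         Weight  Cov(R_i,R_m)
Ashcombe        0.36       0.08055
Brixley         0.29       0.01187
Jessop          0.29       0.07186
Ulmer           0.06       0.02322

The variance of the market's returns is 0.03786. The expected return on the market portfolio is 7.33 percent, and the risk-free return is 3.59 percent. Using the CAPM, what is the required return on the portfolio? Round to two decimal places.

8.99%

β_Ashcombe = 0.08055 / 0.03786 = 2.1276
β_Brixley = 0.01187 / 0.03786 = 0.3135
β_Jessop = 0.07186 / 0.03786 = 1.8980
β_Ulmer = 0.02322 / 0.03786 = 0.6133
β_P = Σ w_i β_i = 0.36×2.1276 + 0.29×0.3135 + 0.29×1.8980 + 0.06×0.6133 = 1.4441
MRP = 7.33% − 3.59% = 3.74%
E(R_P) = R_f + β_P × MRP = 3.59% + 1.4441 × 3.74% = 8.99%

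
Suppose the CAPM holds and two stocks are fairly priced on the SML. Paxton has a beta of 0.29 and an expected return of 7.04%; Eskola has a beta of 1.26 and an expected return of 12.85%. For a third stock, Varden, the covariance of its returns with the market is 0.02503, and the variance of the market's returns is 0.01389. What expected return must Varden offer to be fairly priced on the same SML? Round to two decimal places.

16.10%

MRP = (12.85% − 7.04%) / (1.26 − 0.29) = 5.9897%
R_f = 7.04% − 0.29 × 5.9897% = 5.3030%
β_Varden = Cov / Var(R_m) = 0.02503 / 0.01389 = 1.8020
E(R_Varden) = R_f + β × MRP = 5.3030% + 1.8020 × 5.9897% = 16.10%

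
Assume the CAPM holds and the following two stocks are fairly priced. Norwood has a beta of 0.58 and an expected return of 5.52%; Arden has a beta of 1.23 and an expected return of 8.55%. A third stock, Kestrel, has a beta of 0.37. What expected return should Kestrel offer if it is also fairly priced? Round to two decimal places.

MRP (SML slope) = (8.55% − 5.52%) / (1.23 − 0.58) = 3.03% / 0.65 = 4.6615%
R_f (intercept) = 5.52% − 0.58 × 4.6615% = 2.8163%
E(R_Kestrel) = R_f + β × MRP = 2.8163% + 0.37 × 4.6615% = 4.54%

4.54%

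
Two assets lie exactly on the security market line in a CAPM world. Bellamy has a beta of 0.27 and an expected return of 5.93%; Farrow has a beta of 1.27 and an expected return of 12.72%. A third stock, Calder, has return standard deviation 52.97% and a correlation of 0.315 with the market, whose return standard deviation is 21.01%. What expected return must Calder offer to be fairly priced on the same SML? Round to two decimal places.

MRP = (12.72% − 5.93%) / (1.27 − 0.27) = 6.7900%
R_f = 5.93% − 0.27 × 6.7900% = 4.0967%
β_Calder = ρ·σ_i/σ_m = 0.315 × 52.97 / 21.01 = 0.7942
E(R_Calder) = R_f + β × MRP = 4.0967% + 0.7942 × 6.7900% = 9.49%

9.49%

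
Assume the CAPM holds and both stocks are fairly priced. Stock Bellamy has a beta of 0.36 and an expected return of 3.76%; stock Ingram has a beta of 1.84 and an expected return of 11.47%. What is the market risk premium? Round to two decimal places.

5.21%

Both satisfy E(R) = R_f + β·MRP, so the slope of the SML is
MRP = (11.47% − 3.76%) / (1.84 − 0.36) = 7.71% / 1.48 = 5.2095%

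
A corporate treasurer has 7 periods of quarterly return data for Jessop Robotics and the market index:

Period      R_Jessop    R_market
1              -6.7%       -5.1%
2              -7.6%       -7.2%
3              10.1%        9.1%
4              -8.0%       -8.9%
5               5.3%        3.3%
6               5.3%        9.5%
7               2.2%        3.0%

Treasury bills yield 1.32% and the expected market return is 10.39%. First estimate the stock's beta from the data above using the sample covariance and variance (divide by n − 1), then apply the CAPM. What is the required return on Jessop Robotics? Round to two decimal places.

9.82%

Mean R_i = (-6.7 − 7.6 + 10.1 − 8.0 + 5.3 + 5.3 + 2.2) / 7 = 0.0857%
Mean R_m = (-5.1 − 7.2 + 9.1 − 8.9 + 3.3 + 9.5 + 3.0) / 7 = 0.5286%
Σ(R_i − R̄_i)(R_m − R̄_m) = 326.1229  ⇒  Cov = 326.1229 / 6 = 54.3538
Σ(R_m − R̄_m)² = 348.0543  ⇒  Var(R_m) = 348.0543 / 6 = 58.0091
β = Cov / Var(R_m) = 54.3538 / 58.0091 = 0.9370
MRP = 10.39% − 1.32% = 9.07%
E(R) = R_f + β × MRP = 1.32% + 0.9370 × 9.07% = 9.82%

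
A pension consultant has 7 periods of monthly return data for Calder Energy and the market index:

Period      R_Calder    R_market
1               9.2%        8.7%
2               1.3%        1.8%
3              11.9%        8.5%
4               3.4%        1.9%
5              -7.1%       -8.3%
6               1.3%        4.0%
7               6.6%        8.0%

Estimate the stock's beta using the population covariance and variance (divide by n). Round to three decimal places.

Mean R_i = (9.2 + 1.3 + 11.9 + 3.4 − 7.1 + 1.3 + 6.6) / 7 = 3.8000%
Mean R_m = (8.7 + 1.8 + 8.5 + 1.9 − 8.3 + 4.0 + 8.0) / 7 = 3.5143%
Σ(R_i − R̄_i)(R_m − R̄_m) = 213.4400  ⇒  Cov = 213.4400 / 7 = 30.4914
Σ(R_m − R̄_m)² = 217.2286  ⇒  Var(R_m) = 217.2286 / 7 = 31.0327
β = Cov / Var(R_m) = 30.4914 / 31.0327 = 0.9826

0.983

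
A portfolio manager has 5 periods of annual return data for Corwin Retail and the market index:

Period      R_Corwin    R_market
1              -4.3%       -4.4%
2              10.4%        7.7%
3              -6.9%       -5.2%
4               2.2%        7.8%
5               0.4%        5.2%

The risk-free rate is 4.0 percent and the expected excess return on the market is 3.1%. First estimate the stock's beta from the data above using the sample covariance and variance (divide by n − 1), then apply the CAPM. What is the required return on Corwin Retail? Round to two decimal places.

Mean R_i = (-4.3 + 10.4 − 6.9 + 2.2 + 0.4) / 5 = 0.3600%
Mean R_m = (-4.4 + 7.7 − 5.2 + 7.8 + 5.2) / 5 = 2.2200%
Σ(R_i − R̄_i)(R_m − R̄_m) = 150.1240  ⇒  Cov = 150.1240 / 4 = 37.5310
Σ(R_m − R̄_m)² = 168.9280  ⇒  Var(R_m) = 168.9280 / 4 = 42.2320
β = Cov / Var(R_m) = 37.5310 / 42.2320 = 0.8887
E(R) = R_f + β × MRP = 4.0% + 0.8887 × 3.1% = 6.75%

6.75%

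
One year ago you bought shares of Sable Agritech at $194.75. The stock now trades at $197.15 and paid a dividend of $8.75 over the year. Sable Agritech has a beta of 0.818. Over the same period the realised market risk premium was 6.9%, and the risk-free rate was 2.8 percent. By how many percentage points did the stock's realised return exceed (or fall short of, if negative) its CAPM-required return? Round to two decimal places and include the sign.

-2.72%

Realised HPR = (P1 + D1 − P0) / P0 = (197.15 + 8.75 − 194.75) / 194.75 = 11.15 / 194.75 = 5.7253%
CAPM required = R_f + β·MRP = 2.8% + 0.818 × 6.9% = 8.4442%
α = realised − required = 5.7253% − 8.4442% = -2.72%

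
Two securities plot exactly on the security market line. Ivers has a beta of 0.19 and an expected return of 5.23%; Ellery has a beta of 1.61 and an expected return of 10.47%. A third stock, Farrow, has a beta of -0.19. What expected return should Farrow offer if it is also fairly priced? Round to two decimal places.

MRP (SML slope) = (10.47% − 5.23%) / (1.61 − 0.19) = 5.24% / 1.42 = 3.6901%
R_f (intercept) = 5.23% − 0.19 × 3.6901% = 4.5289%
E(R_Farrow) = R_f + β × MRP = 4.5289% + -0.19 × 3.6901% = 3.83%

3.83%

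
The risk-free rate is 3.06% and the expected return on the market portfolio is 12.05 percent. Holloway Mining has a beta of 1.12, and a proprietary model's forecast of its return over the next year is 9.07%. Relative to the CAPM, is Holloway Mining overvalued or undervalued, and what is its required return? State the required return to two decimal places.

MRP = 12.05% − 3.06% = 8.99%
Required return = R_f + β·MRP = 3.06% + 1.12 × 8.99% = 13.13%
Forecast 9.07% < required 13.13% → the stock plots below the SML → overvalued.

Overvalued; required return 13.13%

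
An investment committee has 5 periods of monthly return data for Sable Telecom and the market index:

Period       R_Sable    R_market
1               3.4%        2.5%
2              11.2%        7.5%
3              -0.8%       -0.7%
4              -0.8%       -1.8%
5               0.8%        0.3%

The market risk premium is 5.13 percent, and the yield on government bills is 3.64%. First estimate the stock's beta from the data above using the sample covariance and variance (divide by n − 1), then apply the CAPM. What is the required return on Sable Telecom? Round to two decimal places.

10.58%

Mean R_i = (3.4 + 11.2 − 0.8 − 0.8 + 0.8) / 5 = 2.7600%
Mean R_m = (2.5 + 7.5 − 0.7 − 1.8 + 0.3) / 5 = 1.5600%
Σ(R_i − R̄_i)(R_m − R̄_m) = 73.2120  ⇒  Cov = 73.2120 / 4 = 18.3030
Σ(R_m − R̄_m)² = 54.1520  ⇒  Var(R_m) = 54.1520 / 4 = 13.5380
β = Cov / Var(R_m) = 18.3030 / 13.5380 = 1.3520
E(R) = R_f + β × MRP = 3.64% + 1.3520 × 5.13% = 10.58%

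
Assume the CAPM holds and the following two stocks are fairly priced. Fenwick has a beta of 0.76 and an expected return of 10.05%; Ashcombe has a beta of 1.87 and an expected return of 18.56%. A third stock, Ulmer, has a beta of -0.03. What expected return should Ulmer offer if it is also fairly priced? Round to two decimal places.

3.99%

MRP (SML slope) = (18.56% − 10.05%) / (1.87 − 0.76) = 8.51% / 1.11 = 7.6667%
R_f (intercept) = 10.05% − 0.76 × 7.6667% = 4.2233%
E(R_Ulmer) = R_f + β × MRP = 4.2233% + -0.03 × 7.6667% = 3.99%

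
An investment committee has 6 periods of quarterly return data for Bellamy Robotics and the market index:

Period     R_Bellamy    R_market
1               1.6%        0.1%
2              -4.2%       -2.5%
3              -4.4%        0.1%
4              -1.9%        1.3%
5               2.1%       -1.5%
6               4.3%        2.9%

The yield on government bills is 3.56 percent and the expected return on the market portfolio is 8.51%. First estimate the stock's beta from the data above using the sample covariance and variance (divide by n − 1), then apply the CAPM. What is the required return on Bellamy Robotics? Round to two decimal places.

Mean R_i = (1.6 − 4.2 − 4.4 − 1.9 + 2.1 + 4.3) / 6 = -0.4167%
Mean R_m = (0.1 − 2.5 + 0.1 + 1.3 − 1.5 + 2.9) / 6 = 0.0667%
Σ(R_i − R̄_i)(R_m − R̄_m) = 17.2367  ⇒  Cov = 17.2367 / 5 = 3.4473
Σ(R_m − R̄_m)² = 18.5933  ⇒  Var(R_m) = 18.5933 / 5 = 3.7187
β = Cov / Var(R_m) = 3.4473 / 3.7187 = 0.9270
MRP = 8.51% − 3.56% = 4.95%
E(R) = R_f + β × MRP = 3.56% + 0.9270 × 4.95% = 8.15%

8.15%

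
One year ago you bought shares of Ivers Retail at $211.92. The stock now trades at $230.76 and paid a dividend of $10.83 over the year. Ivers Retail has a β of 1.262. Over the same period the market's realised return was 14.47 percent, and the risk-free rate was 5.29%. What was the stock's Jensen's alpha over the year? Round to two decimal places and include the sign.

Realised HPR = (P1 + D1 − P0) / P0 = (230.76 + 10.83 − 211.92) / 211.92 = 29.67 / 211.92 = 14.0006%
MRP = 14.47% − 5.29% = 9.18%
CAPM required = R_f + β·MRP = 5.29% + 1.262 × 9.18% = 16.87516%
α = realised − required = 14.0006% − 16.87516% = -2.87%

-2.87%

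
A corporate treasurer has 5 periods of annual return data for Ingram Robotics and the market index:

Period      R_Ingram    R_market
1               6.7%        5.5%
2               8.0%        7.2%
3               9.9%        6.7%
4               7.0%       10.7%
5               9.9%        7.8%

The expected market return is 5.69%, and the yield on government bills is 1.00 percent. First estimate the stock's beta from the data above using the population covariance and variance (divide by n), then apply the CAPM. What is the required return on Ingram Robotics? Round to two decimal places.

0.48%

Mean R_i = (6.7 + 8.0 + 9.9 + 7.0 + 9.9) / 5 = 8.3000%
Mean R_m = (5.5 + 7.2 + 6.7 + 10.7 + 7.8) / 5 = 7.5800%
Σ(R_i − R̄_i)(R_m − R̄_m) = -1.6700  ⇒  Cov = -1.6700 / 5 = -0.3340
Σ(R_m − R̄_m)² = 15.0280  ⇒  Var(R_m) = 15.0280 / 5 = 3.0056
β = Cov / Var(R_m) = -0.3340 / 3.0056 = -0.1111
MRP = 5.69% − 1.00% = 4.69%
E(R) = R_f + β × MRP = 1.00% + -0.1111 × 4.69% = 0.48%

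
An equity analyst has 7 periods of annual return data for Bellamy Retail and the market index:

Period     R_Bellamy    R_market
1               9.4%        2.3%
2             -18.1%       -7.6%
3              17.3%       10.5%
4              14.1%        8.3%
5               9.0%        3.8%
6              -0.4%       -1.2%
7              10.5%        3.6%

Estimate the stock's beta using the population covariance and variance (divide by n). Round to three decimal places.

1.914

Mean R_i = (9.4 − 18.1 + 17.3 + 14.1 + 9.0 − 0.4 + 10.5) / 7 = 5.9714%
Mean R_m = (2.3 − 7.6 + 10.5 + 8.3 + 3.8 − 1.2 + 3.6) / 7 = 2.8143%
Σ(R_i − R̄_i)(R_m − R̄_m) = 412.7029  ⇒  Cov = 412.7029 / 7 = 58.9576
Σ(R_m − R̄_m)² = 215.5886  ⇒  Var(R_m) = 215.5886 / 7 = 30.7984
β = Cov / Var(R_m) = 58.9576 / 30.7984 = 1.9143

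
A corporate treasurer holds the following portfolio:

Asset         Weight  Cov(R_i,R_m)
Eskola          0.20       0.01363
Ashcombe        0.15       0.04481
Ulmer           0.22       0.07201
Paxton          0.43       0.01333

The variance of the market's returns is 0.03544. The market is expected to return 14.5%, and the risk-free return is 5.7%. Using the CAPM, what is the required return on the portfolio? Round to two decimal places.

13.40%

β_Eskola = 0.01363 / 0.03544 = 0.3846
β_Ashcombe = 0.04481 / 0.03544 = 1.2644
β_Ulmer = 0.07201 / 0.03544 = 2.0319
β_Paxton = 0.01333 / 0.03544 = 0.3761
β_P = Σ w_i β_i = 0.20×0.3846 + 0.15×1.2644 + 0.22×2.0319 + 0.43×0.3761 = 0.8753
MRP = 14.5% − 5.7% = 8.80%
E(R_P) = R_f + β_P × MRP = 5.7% + 0.8753 × 8.8% = 13.40%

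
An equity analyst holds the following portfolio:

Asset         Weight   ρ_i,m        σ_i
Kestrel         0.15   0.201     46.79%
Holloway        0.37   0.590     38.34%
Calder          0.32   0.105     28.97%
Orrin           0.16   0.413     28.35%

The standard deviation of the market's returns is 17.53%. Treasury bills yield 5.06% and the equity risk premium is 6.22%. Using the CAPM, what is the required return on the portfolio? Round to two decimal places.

β_Kestrel = 0.201 × 46.79% / 17.53% = 0.5365
β_Holloway = 0.590 × 38.34% / 17.53% = 1.2904
β_Calder = 0.105 × 28.97% / 17.53% = 0.1735
β_Orrin = 0.413 × 28.35% / 17.53% = 0.6679
β_P = Σ w_i β_i = 0.15×0.5365 + 0.37×1.2904 + 0.32×0.1735 + 0.16×0.6679 = 0.7203
E(R_P) = R_f + β_P × MRP = 5.06% + 0.7203 × 6.22% = 9.54%

9.54%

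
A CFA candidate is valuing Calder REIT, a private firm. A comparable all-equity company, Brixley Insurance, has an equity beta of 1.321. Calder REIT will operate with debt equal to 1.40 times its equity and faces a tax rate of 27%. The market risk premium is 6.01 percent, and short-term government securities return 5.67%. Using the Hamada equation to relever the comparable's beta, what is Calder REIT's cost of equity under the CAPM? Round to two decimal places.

β_L = β_U × [1 + (1 − t)(D/E)] = 1.321 × [1 + (1 − 0.27) × 1.40]
    = 1.321 × [1 + 0.73 × 1.40] = 1.321 × 2.0220 = 2.6711
E(R) = R_f + β_L × MRP = 5.67% + 2.6711 × 6.01% = 21.72%

21.72%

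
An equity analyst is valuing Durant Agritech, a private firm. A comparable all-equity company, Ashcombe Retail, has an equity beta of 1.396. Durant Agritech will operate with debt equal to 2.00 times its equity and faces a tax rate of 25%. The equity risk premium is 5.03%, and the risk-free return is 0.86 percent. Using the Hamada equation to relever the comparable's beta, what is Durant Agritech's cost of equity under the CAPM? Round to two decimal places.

β_L = β_U × [1 + (1 − t)(D/E)] = 1.396 × [1 + (1 − 0.25) × 2.00]
    = 1.396 × [1 + 0.75 × 2.00] = 1.396 × 2.5000 = 3.4900
E(R) = R_f + β_L × MRP = 0.86% + 3.4900 × 5.03% = 18.41%

18.41%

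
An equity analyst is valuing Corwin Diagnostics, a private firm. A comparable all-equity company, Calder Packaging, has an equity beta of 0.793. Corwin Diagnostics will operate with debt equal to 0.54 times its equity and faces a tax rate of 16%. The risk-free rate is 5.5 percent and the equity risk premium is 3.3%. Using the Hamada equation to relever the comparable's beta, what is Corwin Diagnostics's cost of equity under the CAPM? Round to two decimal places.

9.30%

β_L = β_U × [1 + (1 − t)(D/E)] = 0.793 × [1 + (1 − 0.16) × 0.54]
    = 0.793 × [1 + 0.84 × 0.54] = 0.793 × 1.4536 = 1.1527
E(R) = R_f + β_L × MRP = 5.5% + 1.1527 × 3.3% = 9.30%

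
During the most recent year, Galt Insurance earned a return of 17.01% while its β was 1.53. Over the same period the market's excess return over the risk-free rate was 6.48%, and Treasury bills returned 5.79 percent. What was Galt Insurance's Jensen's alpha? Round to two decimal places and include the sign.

CAPM benchmark = R_f + β(R_m − R_f) = 5.79% + 1.53 × 6.48% = 15.7044%
α = actual − benchmark = 17.01% − 15.7044% = +1.31%

+1.31%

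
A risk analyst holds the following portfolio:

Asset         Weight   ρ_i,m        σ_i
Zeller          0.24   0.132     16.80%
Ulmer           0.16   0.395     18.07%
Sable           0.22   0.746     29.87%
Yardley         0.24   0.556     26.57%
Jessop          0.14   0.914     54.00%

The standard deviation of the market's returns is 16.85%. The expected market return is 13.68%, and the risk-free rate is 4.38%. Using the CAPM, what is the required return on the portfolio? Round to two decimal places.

13.78%

β_Zeller = 0.132 × 16.80% / 16.85% = 0.1316
β_Ulmer = 0.395 × 18.07% / 16.85% = 0.4236
β_Sable = 0.746 × 29.87% / 16.85% = 1.3224
β_Yardley = 0.556 × 26.57% / 16.85% = 0.8767
β_Jessop = 0.914 × 54.00% / 16.85% = 2.9291
β_P = Σ w_i β_i = 0.24×0.1316 + 0.16×0.4236 + 0.22×1.3224 + 0.24×0.8767 + 0.14×2.9291 = 1.0108
MRP = 13.68% − 4.38% = 9.30%
E(R_P) = R_f + β_P × MRP = 4.38% + 1.0108 × 9.30% = 13.78%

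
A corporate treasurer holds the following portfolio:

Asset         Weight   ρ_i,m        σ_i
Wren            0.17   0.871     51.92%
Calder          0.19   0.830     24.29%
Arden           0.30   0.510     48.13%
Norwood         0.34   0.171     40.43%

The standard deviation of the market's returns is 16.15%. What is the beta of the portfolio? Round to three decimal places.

1.315

β_Wren = 0.871 × 51.92% / 16.15% = 2.8001
β_Calder = 0.830 × 24.29% / 16.15% = 1.2483
β_Arden = 0.510 × 48.13% / 16.15% = 1.5199
β_Norwood = 0.171 × 40.43% / 16.15% = 0.4281
β_P = Σ w_i β_i = 0.17×2.8001 + 0.19×1.2483 + 0.30×1.5199 + 0.34×0.4281 = 1.3147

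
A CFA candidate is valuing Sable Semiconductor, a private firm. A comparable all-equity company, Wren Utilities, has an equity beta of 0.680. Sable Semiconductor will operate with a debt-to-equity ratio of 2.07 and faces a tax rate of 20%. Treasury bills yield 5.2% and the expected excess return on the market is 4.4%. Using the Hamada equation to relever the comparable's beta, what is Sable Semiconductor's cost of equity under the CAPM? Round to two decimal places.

13.15%

β_L = β_U × [1 + (1 − t)(D/E)] = 0.680 × [1 + (1 − 0.20) × 2.07]
    = 0.680 × [1 + 0.80 × 2.07] = 0.680 × 2.6560 = 1.8061
E(R) = R_f + β_L × MRP = 5.2% + 1.8061 × 4.4% = 13.15%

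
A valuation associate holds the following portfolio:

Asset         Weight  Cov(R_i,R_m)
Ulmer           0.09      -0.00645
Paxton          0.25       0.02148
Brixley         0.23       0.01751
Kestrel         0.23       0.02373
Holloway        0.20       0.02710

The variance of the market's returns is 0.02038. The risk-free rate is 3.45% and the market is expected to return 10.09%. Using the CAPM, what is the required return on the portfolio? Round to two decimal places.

β_Ulmer = -0.00645 / 0.02038 = -0.3165
β_Paxton = 0.02148 / 0.02038 = 1.0540
β_Brixley = 0.01751 / 0.02038 = 0.8592
β_Kestrel = 0.02373 / 0.02038 = 1.1644
β_Holloway = 0.02710 / 0.02038 = 1.3297
β_P = Σ w_i β_i = 0.09×-0.3165 + 0.25×1.0540 + 0.23×0.8592 + 0.23×1.1644 + 0.20×1.3297 = 0.9664
MRP = 10.09% − 3.45% = 6.64%
E(R_P) = R_f + β_P × MRP = 3.45% + 0.9664 × 6.64% = 9.87%

9.87%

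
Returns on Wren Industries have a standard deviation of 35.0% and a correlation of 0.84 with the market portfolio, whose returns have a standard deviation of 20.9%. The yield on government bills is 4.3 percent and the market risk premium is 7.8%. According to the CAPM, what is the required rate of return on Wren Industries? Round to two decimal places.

15.27%

β = ρ × σ_i / σ_m = 0.84 × 35.0% / 20.9% = 1.4067
E(R) = 4.3% + 1.4067 × 7.8% = 15.27%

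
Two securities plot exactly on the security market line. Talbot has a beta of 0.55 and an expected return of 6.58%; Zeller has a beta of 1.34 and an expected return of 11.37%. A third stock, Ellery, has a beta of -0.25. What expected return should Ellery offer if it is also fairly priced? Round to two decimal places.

MRP (SML slope) = (11.37% − 6.58%) / (1.34 − 0.55) = 4.79% / 0.79 = 6.0633%
R_f (intercept) = 6.58% − 0.55 × 6.0633% = 3.2452%
E(R_Ellery) = R_f + β × MRP = 3.2452% + -0.25 × 6.0633% = 1.73%

1.73%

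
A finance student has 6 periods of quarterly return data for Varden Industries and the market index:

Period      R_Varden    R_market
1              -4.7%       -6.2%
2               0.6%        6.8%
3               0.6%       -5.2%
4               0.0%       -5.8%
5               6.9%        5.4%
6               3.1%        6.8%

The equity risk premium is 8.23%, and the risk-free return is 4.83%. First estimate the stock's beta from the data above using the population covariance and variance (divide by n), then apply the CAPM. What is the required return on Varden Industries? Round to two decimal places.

8.06%

Mean R_i = (-4.7 + 0.6 + 0.6 + 0.0 + 6.9 + 3.1) / 6 = 1.0833%
Mean R_m = (-6.2 + 6.8 − 5.2 − 5.8 + 5.4 + 6.8) / 6 = 0.3000%
Σ(R_i − R̄_i)(R_m − R̄_m) = 86.4900  ⇒  Cov = 86.4900 / 6 = 14.4150
Σ(R_m − R̄_m)² = 220.2200  ⇒  Var(R_m) = 220.2200 / 6 = 36.7033
β = Cov / Var(R_m) = 14.4150 / 36.7033 = 0.3927
E(R) = R_f + β × MRP = 4.83% + 0.3927 × 8.23% = 8.06%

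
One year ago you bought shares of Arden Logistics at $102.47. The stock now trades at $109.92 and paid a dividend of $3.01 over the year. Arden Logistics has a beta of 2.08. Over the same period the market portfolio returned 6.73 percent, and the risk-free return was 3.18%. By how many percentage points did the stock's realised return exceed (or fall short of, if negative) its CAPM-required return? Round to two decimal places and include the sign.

Realised HPR = (P1 + D1 − P0) / P0 = (109.92 + 3.01 − 102.47) / 102.47 = 10.46 / 102.47 = 10.2079%
MRP = 6.73% − 3.18% = 3.55%
CAPM required = R_f + β·MRP = 3.18% + 2.08 × 3.55% = 10.5640%
α = realised − required = 10.2079% − 10.5640% = -0.36%

-0.36%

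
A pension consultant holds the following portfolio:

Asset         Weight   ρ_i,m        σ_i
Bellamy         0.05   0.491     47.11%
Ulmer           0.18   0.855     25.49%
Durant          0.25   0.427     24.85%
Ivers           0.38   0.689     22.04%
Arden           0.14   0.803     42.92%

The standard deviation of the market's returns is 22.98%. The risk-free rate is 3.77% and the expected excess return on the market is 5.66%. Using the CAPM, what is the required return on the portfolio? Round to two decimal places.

β_Bellamy = 0.491 × 47.11% / 22.98% = 1.0066
β_Ulmer = 0.855 × 25.49% / 22.98% = 0.9484
β_Durant = 0.427 × 24.85% / 22.98% = 0.4617
β_Ivers = 0.689 × 22.04% / 22.98% = 0.6608
β_Arden = 0.803 × 42.92% / 22.98% = 1.4998
β_P = Σ w_i β_i = 0.05×1.0066 + 0.18×0.9484 + 0.25×0.4617 + 0.38×0.6608 + 0.14×1.4998 = 0.7975
E(R_P) = R_f + β_P × MRP = 3.77% + 0.7975 × 5.66% = 8.28%

8.28%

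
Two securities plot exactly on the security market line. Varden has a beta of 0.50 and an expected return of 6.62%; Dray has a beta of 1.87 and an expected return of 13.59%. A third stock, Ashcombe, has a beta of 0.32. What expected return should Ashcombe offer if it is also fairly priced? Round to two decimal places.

5.70%

MRP (SML slope) = (13.59% − 6.62%) / (1.87 − 0.50) = 6.97% / 1.37 = 5.0876%
R_f (intercept) = 6.62% − 0.50 × 5.0876% = 4.0762%
E(R_Ashcombe) = R_f + β × MRP = 4.0762% + 0.32 × 5.0876% = 5.70%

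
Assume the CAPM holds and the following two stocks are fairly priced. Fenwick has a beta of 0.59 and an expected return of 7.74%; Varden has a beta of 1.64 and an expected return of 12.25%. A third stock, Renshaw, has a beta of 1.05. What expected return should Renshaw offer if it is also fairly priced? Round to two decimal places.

MRP (SML slope) = (12.25% − 7.74%) / (1.64 − 0.59) = 4.51% / 1.05 = 4.2952%
R_f (intercept) = 7.74% − 0.59 × 4.2952% = 5.2058%
E(R_Renshaw) = R_f + β × MRP = 5.2058% + 1.05 × 4.2952% = 9.72%

9.72%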